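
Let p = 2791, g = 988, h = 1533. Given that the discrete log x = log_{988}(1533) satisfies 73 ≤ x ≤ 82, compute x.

78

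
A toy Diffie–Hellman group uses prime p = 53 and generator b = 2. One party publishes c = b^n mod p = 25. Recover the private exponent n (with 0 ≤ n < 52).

42

Baby-step giant-step with m = ceil(sqrt(52)) = 8.
Baby table (2^j mod 53 for j=0..7):
  0:1  1:2  2:4  3:8  4:16  5:32  6:11  7:22
Giant step factor: 2^(-8) ≡ 47 (mod 53).
Scan 25·47^i mod 53 for i = 0, 1, …:
  i=0: 25   i=1: 9   i=2: 52   i=3: 6
  i=4: 17   i=5: 4
Match at i=5, j=2: n = 5·8 + 2 = 42.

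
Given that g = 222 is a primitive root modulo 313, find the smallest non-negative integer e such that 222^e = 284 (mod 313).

26

Baby-step giant-step with m = ceil(sqrt(312)) = 18.
Baby table (222^j mod 313 for j=0..17):
  0:1  1:222  2:143  3:133  4:104  5:239  6:161  7:60
  8:174  9:129  10:155  11:293  12:255  13:270  14:157  15:111
  16:228  17:223
Giant step factor: 222^(-18) ≡ 307 (mod 313).
Scan 284·307^i mod 313 for i = 0, 1, …:
  i=0: 284   i=1: 174
Match at i=1, j=8: e = 1·18 + 8 = 26.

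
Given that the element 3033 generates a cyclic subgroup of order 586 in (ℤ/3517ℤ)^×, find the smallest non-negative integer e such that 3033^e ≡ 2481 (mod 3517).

317

Baby-step giant-step with m = ceil(sqrt(586)) = 25.
Baby table (3033^j mod 3517 for j=0..24):
  0:1  1:3033  2:2134  3:1142  4:2958  5:3264  6:2874  7:1716
  8:2985  9:747  10:703  11:897  12:1960  13:950  14:927  15:1508
  16:1664  17:17  18:2323  19:1108  20:1829  21:1048  22:2733  23:3137
  24:1036
Giant step factor: 3033^(-25) ≡ 1755 (mod 3517).
Scan 2481·1755^i mod 3517 for i = 0, 1, …:
  i=0: 2481   i=1: 109   i=2: 1377   i=3: 456
  i=4: 1921   i=5: 2069   i=6: 1551   i=7: 3364
  i=8: 2294   i=9: 2522   i=10: 1724   i=11: 1000
  i=12: 17
Match at i=12, j=17: e = 12·25 + 17 = 317.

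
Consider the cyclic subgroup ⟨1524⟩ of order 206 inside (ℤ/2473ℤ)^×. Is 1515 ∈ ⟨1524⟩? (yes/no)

no

1515 ∈ ⟨1524⟩ iff 1515^206 ≡ 1 (mod 2473), since |⟨1524⟩| = 206.
1515^206 mod 2473 = 567.
Since 567 ≠ 1, 1515 does not lie in the subgroup.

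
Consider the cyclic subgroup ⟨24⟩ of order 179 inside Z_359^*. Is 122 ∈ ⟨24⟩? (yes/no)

no

122 ∈ ⟨24⟩ iff 122^179 ≡ 1 (mod 359), since |⟨24⟩| = 179.
122^179 mod 359 = 358.
Since 358 ≠ 1, 122 does not lie in the subgroup.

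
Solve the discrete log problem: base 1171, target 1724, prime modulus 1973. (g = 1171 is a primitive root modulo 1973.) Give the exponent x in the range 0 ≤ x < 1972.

859

Baby-step giant-step with m = ceil(sqrt(1972)) = 45.
Baby table (1171^j mod 1973 for j=0..44):
  0:1  1:1171  2:6  3:1107  4:36  5:723  6:216  7:392
  8:1296  9:379  10:1857  11:301  12:1277  13:1806  14:1743  15:971
  16:593  17:1880  18:1585  19:1415  20:1618  21:598  22:1816  23:1615
  24:1031  25:1798  26:267  27:923  28:1602  29:1592  30:1720  31:1660
  32:455  33:95  34:757  35:570  36:596  37:1447  38:1603  39:790
  40:1726  41:794  42:491  43:818  44:973
Giant step factor: 1171^(-45) ≡ 765 (mod 1973).
Scan 1724·765^i mod 1973 for i = 0, 1, …:
  i=0: 1724   i=1: 896   i=2: 809   i=3: 1336
  i=4: 26   i=5: 160   i=6: 74   i=7: 1366
  i=8: 1273   i=9: 1156     …   i=18: 1091
  i=19: 36
Match at i=19, j=4: x = 19·45 + 4 = 859.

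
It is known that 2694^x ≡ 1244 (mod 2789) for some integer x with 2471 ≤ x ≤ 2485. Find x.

2481

Compute 2694^2471 mod 2789 = 2042, then multiply by 2694 repeatedly:
  2694^2471=2042  2694^2472=1240  2694^2473=2127  2694^2474=1532  2694^2475=2277
  2694^2476=1227  2694^2477=573  2694^2478=1345  2694^2479=519  2694^2480=897
  2694^2481=1244
Found 1244 at exponent 2481.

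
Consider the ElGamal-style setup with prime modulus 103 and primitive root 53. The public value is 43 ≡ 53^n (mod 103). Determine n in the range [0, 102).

5

Successive powers of 53 modulo 103:
  53^0=1  53^1=53  53^2=28  53^3=42  53^4=63  53^5=43
So 53^5 ≡ 43 (mod 103), giving n = 5.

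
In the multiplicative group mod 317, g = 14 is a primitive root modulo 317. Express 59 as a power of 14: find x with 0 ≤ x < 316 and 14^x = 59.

Successive powers of 14 modulo 317:
  14^0=1  14^1=14  14^2=196  14^3=208  14^4=59
So 14^4 ≡ 59 (mod 317), giving x = 4.

4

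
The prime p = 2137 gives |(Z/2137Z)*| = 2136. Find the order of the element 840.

2136

The order of 840 must divide p − 1 = 2136 = 2^3 · 3 · 89.
Divisors: 1, 2, 3, 4, 6, 8, 12, 24, 89, 178, 267, 356, 534, 712, 1068, 2136.
Check each in increasing order: 840^1 ≡ 840;  840^2 ≡ 390;  840^3 ≡ 639;  840^4 ≡ 373;  840^6 ≡ 154;  840^8 ≡ 224;  840^12 ≡ 209;  840^24 ≡ 941;  840^89 ≡ 1791;  840^178 ≡ 44;  840^267 ≡ 1872;  840^356 ≡ 1936;  840^534 ≡ 1841;  840^712 ≡ 1935;  840^1068 ≡ 2136;  840^2136 ≡ 1.
Smallest exponent giving 1 is 2136.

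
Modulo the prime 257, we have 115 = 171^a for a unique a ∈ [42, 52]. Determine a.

45

Compute 171^42 mod 257 = 236, then multiply by 171 repeatedly:
  171^42=236  171^43=7  171^44=169  171^45=115
Found 115 at exponent 45.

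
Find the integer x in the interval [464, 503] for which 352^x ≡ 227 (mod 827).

476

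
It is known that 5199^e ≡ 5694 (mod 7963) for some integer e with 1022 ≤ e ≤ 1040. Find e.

1033

Compute 5199^1022 mod 7963 = 1693, then multiply by 5199 repeatedly:
  5199^1022=1693  5199^1023=2792  5199^1024=7022  5199^1025=4986  5199^1026=2649
  5199^1027=4124  5199^1028=4280  5199^1029=3098  5199^1030=5316  5199^1031=6274
  5199^1032=2078  5199^1033=5694
Found 5694 at exponent 1033.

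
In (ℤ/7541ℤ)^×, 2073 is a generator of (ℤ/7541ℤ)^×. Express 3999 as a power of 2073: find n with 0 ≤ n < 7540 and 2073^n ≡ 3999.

2919

Baby-step giant-step with m = ceil(sqrt(7540)) = 87.
Baby table (2073^j mod 7541 for j=0..86):
  0:1  1:2073  2:6500  3:6274  4:5318  5:6813  6:6597  7:3748
  8:2374  9:4570  10:2114  11:1001  12:1298  13:6158  14:6162  15:6913
  16:2749  17:5222  18:3871  19:959  20:4724  21:4634  22:6589  23:2246
  24:3161  25:7165  26:4816  27:6825  28:1309  29:6338  30:2252  31:517
  32:919  33:4755  34:1028  35:4482  36:674  37:2117  38:7220  39:5716
  40:2357  41:7034  42:4729  43:7458  44:1384  45:3452  46:7128  47:3525
  48:96  49:2942  50:5638  51:6565  52:5281  53:5522  54:7409  55:5381
  56:1674  57:1342  58:6878  59:5604  60:3952  61:2970  62:3354  63:40
  64:7510  65:3606  66:2107  67:1572  68:1044  69:7486  70:6641  71:4468
  72:1816  73:1609  74:2335  75:6674  76:5008  77:5168  78:5044  79:4386
  80:5273  81:4020  82:655  83:435  84:4376  85:7166  86:6889
Giant step factor: 2073^(-87) ≡ 588 (mod 7541).
Scan 3999·588^i mod 7541 for i = 0, 1, …:
  i=0: 3999   i=1: 6161   i=2: 2988   i=3: 7432
  i=4: 3777   i=5: 3822   i=6: 118   i=7: 1515
  i=8: 982   i=9: 4300     …   i=32: 4771
  i=33: 96
Match at i=33, j=48: n = 33·87 + 48 = 2919.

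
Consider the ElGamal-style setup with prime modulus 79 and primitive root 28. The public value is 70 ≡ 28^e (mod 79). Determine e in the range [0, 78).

71

Baby-step giant-step with m = ceil(sqrt(78)) = 9.
Baby table (28^j mod 79 for j=0..8):
  0:1  1:28  2:73  3:69  4:36  5:60  6:21  7:35
  8:32
Giant step factor: 28^(-9) ≡ 41 (mod 79).
Scan 70·41^i mod 79 for i = 0, 1, …:
  i=0: 70   i=1: 26   i=2: 39   i=3: 19
  i=4: 68   i=5: 23   i=6: 74   i=7: 32
Match at i=7, j=8: e = 7·9 + 8 = 71.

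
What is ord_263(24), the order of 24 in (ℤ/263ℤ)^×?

131

The order of 24 must divide p − 1 = 262 = 2 · 131.
Divisors: 1, 2, 131, 262.
Check each in increasing order: 24^1 ≡ 24;  24^2 ≡ 50;  24^131 ≡ 1.
Smallest exponent giving 1 is 131.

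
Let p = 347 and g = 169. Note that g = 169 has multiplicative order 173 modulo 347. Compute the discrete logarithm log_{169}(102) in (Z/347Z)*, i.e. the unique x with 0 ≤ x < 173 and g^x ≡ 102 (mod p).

Baby-step giant-step with m = ceil(sqrt(173)) = 14.
Baby table (169^j mod 347 for j=0..13):
  0:1  1:169  2:107  3:39  4:345  5:9  6:133  7:269
  8:4  9:329  10:81  11:156  12:339  13:36
Giant step factor: 169^(-14) ≡ 332 (mod 347).
Scan 102·332^i mod 347 for i = 0, 1, …:
  i=0: 102   i=1: 205   i=2: 48   i=3: 321
  i=4: 43   i=5: 49   i=6: 306   i=7: 268
  i=8: 144   i=9: 269
Match at i=9, j=7: x = 9·14 + 7 = 133.

133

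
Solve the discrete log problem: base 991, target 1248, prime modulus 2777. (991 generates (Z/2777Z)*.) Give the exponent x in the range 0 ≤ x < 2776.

2582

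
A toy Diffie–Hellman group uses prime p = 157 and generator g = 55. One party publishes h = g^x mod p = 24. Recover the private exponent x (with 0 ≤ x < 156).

Baby-step giant-step with m = ceil(sqrt(156)) = 13.
Baby table (55^j mod 157 for j=0..12):
  0:1  1:55  2:42  3:112  4:37  5:151  6:141  7:62
  8:113  9:92  10:36  11:96  12:99
Giant step factor: 55^(-13) ≡ 135 (mod 157).
Scan 24·135^i mod 157 for i = 0, 1, …:
  i=0: 24   i=1: 100   i=2: 155   i=3: 44
  i=4: 131   i=5: 101   i=6: 133   i=7: 57
  i=8: 2   i=9: 113
Match at i=9, j=8: x = 9·13 + 8 = 125.

125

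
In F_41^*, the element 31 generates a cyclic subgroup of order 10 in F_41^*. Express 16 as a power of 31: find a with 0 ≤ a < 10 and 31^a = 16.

8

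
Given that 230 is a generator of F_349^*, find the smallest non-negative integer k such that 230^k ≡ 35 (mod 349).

339

Baby-step giant-step with m = ceil(sqrt(348)) = 19.
Baby table (230^j mod 349 for j=0..18):
  0:1  1:230  2:201  3:162  4:266  5:105  6:69  7:165
  8:258  9:10  10:206  11:265  12:224  13:217  14:3  15:341
  16:254  17:137  18:100
Giant step factor: 230^(-19) ≡ 195 (mod 349).
Scan 35·195^i mod 349 for i = 0, 1, …:
  i=0: 35   i=1: 194   i=2: 138   i=3: 37
  i=4: 235   i=5: 106   i=6: 79   i=7: 49
  i=8: 132   i=9: 263     …   i=16: 89
  i=17: 254
Match at i=17, j=16: k = 17·19 + 16 = 339.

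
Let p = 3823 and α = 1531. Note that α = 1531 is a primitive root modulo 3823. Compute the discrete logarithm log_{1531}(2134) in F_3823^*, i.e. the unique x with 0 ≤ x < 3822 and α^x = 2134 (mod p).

291

Baby-step giant-step with m = ceil(sqrt(3822)) = 62.
Baby table (1531^j mod 3823 for j=0..61):
  0:1  1:1531  2:462  3:67  4:3179  5:370  6:666  7:2728
  8:1852  9:2569  10:3095  11:1748  12:88  13:923  14:2426  15:2073
  16:673  17:1976  18:1263  19:3038  20:2410  21:515  22:927  23:904
  24:98  25:941  26:3223  27:2743  28:1879  29:1853  30:277  31:3557
  32:1815  33:3267  34:1293  35:3092  36:978  37:2525  38:722  39:535
  40:963  41:2498  42:1438  43:3353  44:2977  45:771  46:2917  47:663
  48:1958  49:466  50:2368  51:1204  52:638  53:1913  54:385  55:693
  56:2012  57:2857  58:555  59:999  60:269  61:2778
Giant step factor: 1531^(-62) ≡ 3447 (mod 3823).
Scan 2134·3447^i mod 3823 for i = 0, 1, …:
  i=0: 2134   i=1: 446   i=2: 516   i=3: 957
  i=4: 3353
Match at i=4, j=43: x = 4·62 + 43 = 291.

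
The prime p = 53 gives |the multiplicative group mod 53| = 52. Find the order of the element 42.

13

The order of 42 must divide p − 1 = 52 = 2^2 · 13.
Divisors: 1, 2, 4, 13, 26, 52.
Check each in increasing order: 42^1 ≡ 42;  42^2 ≡ 15;  42^4 ≡ 13;  42^13 ≡ 1.
Smallest exponent giving 1 is 13.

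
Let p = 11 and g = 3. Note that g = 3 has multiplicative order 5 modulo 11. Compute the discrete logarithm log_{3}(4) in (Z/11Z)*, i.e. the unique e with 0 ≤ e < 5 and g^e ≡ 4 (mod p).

Successive powers of 3 modulo 11:
  3^0=1  3^1=3  3^2=9  3^3=5  3^4=4
So 3^4 ≡ 4 (mod 11), giving e = 4.

4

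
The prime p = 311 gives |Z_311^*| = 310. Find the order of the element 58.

310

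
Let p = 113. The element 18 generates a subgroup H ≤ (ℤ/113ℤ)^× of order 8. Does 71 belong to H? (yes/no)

no

71 ∈ ⟨18⟩ iff 71^8 ≡ 1 (mod 113), since |⟨18⟩| = 8.
71^8 mod 113 = 112.
Since 112 ≠ 1, 71 does not lie in the subgroup.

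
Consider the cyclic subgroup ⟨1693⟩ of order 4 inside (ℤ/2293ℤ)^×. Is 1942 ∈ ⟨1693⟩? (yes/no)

no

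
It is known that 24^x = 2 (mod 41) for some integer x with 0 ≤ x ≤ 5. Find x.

2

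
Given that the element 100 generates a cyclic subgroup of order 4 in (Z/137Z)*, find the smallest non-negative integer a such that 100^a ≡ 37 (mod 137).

3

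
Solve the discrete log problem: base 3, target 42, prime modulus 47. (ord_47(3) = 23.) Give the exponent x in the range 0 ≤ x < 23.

Successive powers of 3 modulo 47:
  3^0=1  3^1=3  3^2=9  3^3=27  3^4=34  3^5=8
  3^6=24  3^7=25  3^8=28  3^9=37  3^10=17  3^11=4
  3^12=12  3^13=36  3^14=14  3^15=42
So 3^15 ≡ 42 (mod 47), giving x = 15.

15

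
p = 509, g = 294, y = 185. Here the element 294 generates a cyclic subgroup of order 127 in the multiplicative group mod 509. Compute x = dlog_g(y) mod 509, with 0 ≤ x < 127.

Successive powers of 294 modulo 509:
  294^0=1  294^1=294  294^2=415  294^3=359  294^4=183  294^5=357
  294^6=104  294^7=36  294^8=404  294^9=179  294^10=199  294^11=480
  294^12=127  294^13=181  294^14=278  294^15=292  294^16=336  294^17=38
  294^18=483  294^19=500  294^20=408  294^21=337  294^22=332  294^23=389
  294^24=350  294^25=82  294^26=185
So 294^26 ≡ 185 (mod 509), giving x = 26.

26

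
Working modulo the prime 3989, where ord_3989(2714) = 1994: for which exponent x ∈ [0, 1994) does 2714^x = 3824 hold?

Baby-step giant-step with m = ceil(sqrt(1994)) = 45.
Baby table (2714^j mod 3989 for j=0..44):
  0:1  1:2714  2:2102  3:558  4:2581  5:150  6:222  7:169
  8:3920  9:217  10:2555  11:1388  12:1416  13:1617  14:638  15:306
  16:772  17:983  18:3210  19:3953  20:2021  21:119  22:3846  23:2820
  24:2578  25:3975  26:1894  27:2484  28:166  29:3756  30:1889  31:881
  32:1623  33:966  34:951  35:131  36:513  37:121  38:1296  39:3035
  40:3694  41:1159  42:2194  43:2928  44:504
Giant step factor: 2714^(-45) ≡ 1344 (mod 3989).
Scan 3824·1344^i mod 3989 for i = 0, 1, …:
  i=0: 3824   i=1: 1624   i=2: 673   i=3: 2998
  i=4: 422   i=5: 730   i=6: 3815   i=7: 1495
  i=8: 2813   i=9: 3089     …   i=19: 1801
  i=20: 3210
Match at i=20, j=18: x = 20·45 + 18 = 918.

918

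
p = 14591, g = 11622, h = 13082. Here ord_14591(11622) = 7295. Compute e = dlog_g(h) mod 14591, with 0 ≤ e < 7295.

Baby-step giant-step with m = ceil(sqrt(7295)) = 86.
Baby table (11622^j mod 14591 for j=0..85):
  0:1  1:11622  2:1997  3:9444  4:4666  5:8096  6:8944  7:884
  8:1784  9:14428  10:2444  11:10082  12:7274  13:12765  14:8133  15:1228
  16:1818  17:1028  18:11978  19:10176  20:5417  21:10800  22:5818  23:2102
  24:4110  25:10077  26:7528  27:2780  28:4686  29:7080  30:5111  31:81
  32:7558  33:1256  34:6232  35:13171  36:13772  37:9505  38:13240  39:13185
  40:1388  41:8281  42:14137  43:5554  44:12595  45:2178  46:11922  47:1348
  48:10313  49:7212  50:7160  51:1047  52:13931  53:4346  54:9761  55:11908
  56:13732  57:11537  58:6315  59:200  60:4431  61:5443  62:6561  63:13967
  64:14190  65:8698  66:1708  67:6616  68:11173  69:7297  70:2842  71:10291
  72:14166  73:6999  74:12144  75:13416  76:1326  77:2676  78:7051  79:3666
  80:532  81:10911  82:11852  83:4904  84:1842  85:2727
Giant step factor: 11622^(-86) ≡ 9434 (mod 14591).
Scan 13082·9434^i mod 14591 for i = 0, 1, …:
  i=0: 13082   i=1: 4910   i=2: 9106   i=3: 8787
  i=4: 5087   i=5: 959   i=6: 786   i=7: 2896
  i=8: 6512   i=9: 6098     …   i=32: 1609
  i=33: 4666
Match at i=33, j=4: e = 33·86 + 4 = 2842.

2842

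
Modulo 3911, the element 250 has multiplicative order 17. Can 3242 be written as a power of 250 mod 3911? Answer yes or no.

yes

⟨250⟩ has order 17; its elements mod 3911 are {1, 29, 154, 250, 451, 555, 841, 923, 1346, 1707, 1865, 2571, 2967, 3242, 3301, 3339, 3835}.
3242 is in this set.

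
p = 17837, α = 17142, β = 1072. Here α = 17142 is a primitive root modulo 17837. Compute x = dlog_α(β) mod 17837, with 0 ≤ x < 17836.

11448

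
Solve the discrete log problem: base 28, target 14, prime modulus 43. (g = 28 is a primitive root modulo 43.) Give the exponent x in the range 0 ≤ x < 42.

Baby-step giant-step with m = ceil(sqrt(42)) = 7.
Baby table (28^j mod 43 for j=0..6):
  0:1  1:28  2:10  3:22  4:14  5:5  6:11
Giant step factor: 28^(-7) ≡ 37 (mod 43).
Scan 14·37^i mod 43 for i = 0, 1, …:
  i=0: 14
Match at i=0, j=4: x = 0·7 + 4 = 4.

4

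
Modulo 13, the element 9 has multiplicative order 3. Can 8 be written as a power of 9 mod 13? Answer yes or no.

no

⟨9⟩ has order 3; its elements mod 13 are {1, 3, 9}.
8 is not in this set.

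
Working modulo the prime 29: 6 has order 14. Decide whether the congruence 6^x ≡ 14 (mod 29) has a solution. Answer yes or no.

⟨6⟩ has order 14; its elements mod 29 are {1, 4, 5, 6, 7, 9, 13, 16, 20, 22, 23, 24, 25, 28}.
14 is not in this set.

no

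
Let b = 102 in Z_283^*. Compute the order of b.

94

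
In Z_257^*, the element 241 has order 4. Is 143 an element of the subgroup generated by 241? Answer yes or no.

⟨241⟩ has order 4; its elements mod 257 are {1, 16, 241, 256}.
143 is not in this set.

no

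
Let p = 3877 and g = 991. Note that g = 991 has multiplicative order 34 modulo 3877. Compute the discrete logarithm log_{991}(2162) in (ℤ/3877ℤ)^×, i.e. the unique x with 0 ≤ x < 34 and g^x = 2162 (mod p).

23

Successive powers of 991 modulo 3877:
  991^0=1  991^1=991  991^2=1200  991^3=2838  991^4=1633  991^5=1594
  991^6=1715  991^7=1439  991^8=3190  991^9=1535  991^10=1401  991^11=425
  991^12=2459  991^13=2113  991^14=403  991^15=42  991^16=2852  991^17=3876
  991^18=2886  991^19=2677  991^20=1039  991^21=2244  991^22=2283  991^23=2162
So 991^23 ≡ 2162 (mod 3877), giving x = 23.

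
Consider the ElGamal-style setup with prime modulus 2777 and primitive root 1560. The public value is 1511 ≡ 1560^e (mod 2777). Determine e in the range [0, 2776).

Baby-step giant-step with m = ceil(sqrt(2776)) = 53.
Baby table (1560^j mod 2777 for j=0..52):
  0:1  1:1560  2:948  3:1516  4:1733  5:1459  6:1677  7:186
  8:1352  9:1377  10:1499  11:206  12:2005  13:898  14:1272  15:1542
  16:638  17:1114  18:2215  19:812  20:408  21:547  22:781  23:2034
  24:1706  25:994  26:1074  27:909  28:1770  29:862  30:652  31:738
  32:1602  33:2597  34:2454  35:1534  36:2043  37:1861  38:1195  39:833
  40:2621  41:1016  42:2070  43:2326  44:1798  45:110  46:2203  47:1531
  48:140  49:1794  50:2201  51:1188  52:1021
Giant step factor: 1560^(-53) ≡ 2205 (mod 2777).
Scan 1511·2205^i mod 2777 for i = 0, 1, …:
  i=0: 1511   i=1: 2132   i=2: 2376   i=3: 1658
  i=4: 1358   i=5: 784   i=6: 1426   i=7: 766
  i=8: 614   i=9: 1471     …   i=49: 1512
  i=50: 1560
Match at i=50, j=1: e = 50·53 + 1 = 2651.

2651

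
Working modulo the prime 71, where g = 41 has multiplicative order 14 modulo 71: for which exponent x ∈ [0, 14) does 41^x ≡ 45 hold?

Successive powers of 41 modulo 71:
  41^0=1  41^1=41  41^2=48  41^3=51  41^4=32  41^5=34
  41^6=45
So 41^6 ≡ 45 (mod 71), giving x = 6.

6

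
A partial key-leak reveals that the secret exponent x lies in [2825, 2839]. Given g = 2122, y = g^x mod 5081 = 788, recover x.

2832

Compute 2122^2825 mod 5081 = 1392, then multiply by 2122 repeatedly:
  2122^2825=1392  2122^2826=1763  2122^2827=1470  2122^2828=4687  2122^2829=2297
  2122^2830=1555  2122^2831=2141  2122^2832=788
Found 788 at exponent 2832.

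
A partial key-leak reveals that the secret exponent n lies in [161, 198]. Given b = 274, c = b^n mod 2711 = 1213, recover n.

175

Compute 274^161 mod 2711 = 140, then multiply by 274 repeatedly:
  274^161=140  274^162=406  274^163=93  274^164=1083  274^165=1243
  274^166=1707  274^167=1426  274^168=340  274^169=986  274^170=1775
  274^171=1081  274^172=695  274^173=660  274^174=1914  274^175=1213
Found 1213 at exponent 175.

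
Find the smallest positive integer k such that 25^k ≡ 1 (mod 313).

4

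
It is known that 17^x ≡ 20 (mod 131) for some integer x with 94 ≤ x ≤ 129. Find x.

Compute 17^94 mod 131 = 35, then multiply by 17 repeatedly:
  17^94=35  17^95=71  17^96=28  17^97=83  17^98=101
  17^99=14  17^100=107  17^101=116  17^102=7  17^103=119
  17^104=58  17^105=69  17^106=125  17^107=29  17^108=100
  17^109=128  17^110=80  17^111=50  17^112=64  17^113=40
  17^114=25  17^115=32  17^116=20
Found 20 at exponent 116.

116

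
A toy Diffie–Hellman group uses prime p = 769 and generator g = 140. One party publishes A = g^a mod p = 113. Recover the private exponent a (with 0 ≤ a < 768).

540

Baby-step giant-step with m = ceil(sqrt(768)) = 28.
Baby table (140^j mod 769 for j=0..27):
  0:1  1:140  2:375  3:208  4:667  5:331  6:200  7:316
  8:407  9:74  10:363  11:66  12:12  13:142  14:655  15:189
  16:314  17:127  18:93  19:716  20:270  21:119  22:511  23:23
  24:144  25:166  26:170  27:730
Giant step factor: 140^(-28) ≡ 759 (mod 769).
Scan 113·759^i mod 769 for i = 0, 1, …:
  i=0: 113   i=1: 408   i=2: 534   i=3: 43
  i=4: 339   i=5: 455   i=6: 64   i=7: 129
  i=8: 248   i=9: 596     …   i=18: 190
  i=19: 407
Match at i=19, j=8: a = 19·28 + 8 = 540.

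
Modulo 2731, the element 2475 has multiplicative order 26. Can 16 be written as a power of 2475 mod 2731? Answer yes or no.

yes

16 ∈ ⟨2475⟩ iff 16^26 ≡ 1 (mod 2731), since |⟨2475⟩| = 26.
16^26 mod 2731 = 1.
Since 1 = 1, 16 lies in the subgroup.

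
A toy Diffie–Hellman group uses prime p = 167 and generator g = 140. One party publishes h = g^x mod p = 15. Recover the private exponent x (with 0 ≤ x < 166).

23

Baby-step giant-step with m = ceil(sqrt(166)) = 13.
Baby table (140^j mod 167 for j=0..12):
  0:1  1:140  2:61  3:23  4:47  5:67  6:28  7:79
  8:38  9:143  10:147  11:39  12:116
Giant step factor: 140^(-13) ≡ 110 (mod 167).
Scan 15·110^i mod 167 for i = 0, 1, …:
  i=0: 15   i=1: 147
Match at i=1, j=10: x = 1·13 + 10 = 23.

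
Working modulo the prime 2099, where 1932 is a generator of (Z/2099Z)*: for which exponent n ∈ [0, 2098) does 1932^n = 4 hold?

Baby-step giant-step with m = ceil(sqrt(2098)) = 46.
Baby table (1932^j mod 2099 for j=0..45):
  0:1  1:1932  2:602  3:218  4:1376  5:1098  6:1346  7:1910
  8:78  9:1667  10:778  11:212  12:279  13:1684  14:38  15:2050
  16:1886  17:1987  18:1912  19:1843  20:772  21:1214  22:865  23:376
  24:178  25:1759  26:107  27:1022  28:1444  29:237  30:302  31:2041
  32:1290  33:767  34:2049  35:2053  36:1385  37:1694  38:467  39:1773
  40:1967  41:1054  42:298  43:610  44:981  45:1994
Giant step factor: 1932^(-46) ≡ 1986 (mod 2099).
Scan 4·1986^i mod 2099 for i = 0, 1, …:
  i=0: 4   i=1: 1647   i=2: 700   i=3: 662
  i=4: 758   i=5: 405   i=6: 413   i=7: 1608
  i=8: 909   i=9: 134     …   i=27: 303
  i=28: 1444
Match at i=28, j=28: n = 28·46 + 28 = 1316.

1316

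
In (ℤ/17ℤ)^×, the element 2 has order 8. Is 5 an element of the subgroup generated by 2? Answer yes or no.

no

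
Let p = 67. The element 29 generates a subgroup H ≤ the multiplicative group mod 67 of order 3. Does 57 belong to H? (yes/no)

no

⟨29⟩ has order 3; its elements mod 67 are {1, 29, 37}.
57 is not in this set.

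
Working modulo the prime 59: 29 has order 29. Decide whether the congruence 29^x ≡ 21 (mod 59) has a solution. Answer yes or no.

yes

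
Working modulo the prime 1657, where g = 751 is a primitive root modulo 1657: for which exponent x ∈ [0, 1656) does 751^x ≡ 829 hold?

810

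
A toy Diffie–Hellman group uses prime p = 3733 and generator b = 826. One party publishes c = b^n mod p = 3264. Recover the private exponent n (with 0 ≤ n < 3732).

677

Baby-step giant-step with m = ceil(sqrt(3732)) = 62.
Baby table (826^j mod 3733 for j=0..61):
  0:1  1:826  2:2870  3:165  4:1902  5:3192  6:1094  7:258
  8:327  9:1326  10:1507  11:1693  12:2276  13:2277  14:3103  15:2240
  16:2405  17:574  18:33  19:1127  20:1385  21:1712  22:3038  23:812
  24:2505  25:1048  26:3325  27:2695  28:1202  29:3607  30:448  31:481
  32:1608  33:2993  34:972  35:277  36:1089  37:3594  38:909  39:501
  40:3196  41:665  42:539  43:987  44:1468  45:3076  46:2336  47:3308
  48:3585  49:941  50:802  51:1711  52:2212  53:1675  54:2340  55:2879
  56:133  57:1601  58:944  59:3280  60:2855  61:2707
Giant step factor: 826^(-62) ≡ 527 (mod 3733).
Scan 3264·527^i mod 3733 for i = 0, 1, …:
  i=0: 3264   i=1: 2948   i=2: 668   i=3: 1134
  i=4: 338   i=5: 2675   i=6: 2384   i=7: 2080
  i=8: 2391   i=9: 2036   i=10: 1601
Match at i=10, j=57: n = 10·62 + 57 = 677.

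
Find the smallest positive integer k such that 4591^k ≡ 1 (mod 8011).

8010

The order of 4591 must divide p − 1 = 8010 = 2 · 3^2 · 5 · 89.
Divisors: 1, 2, 3, 5, 6, 9, 10, 15, 18, 30, 45, 89, 90, 178, 267, 445, 534, 801, 890, 1335, 1602, 2670, 4005, 8010.
Check each in increasing order: 4591^1 ≡ 4591;  4591^2 ≡ 340;  4591^3 ≡ 6806;  4591^5 ≡ 6872;  4591^6 ≡ 2034;  4591^9 ≡ 396;  4591^10 ≡ 7550;  4591^15 ≡ 4364;  4591^18 ≡ 4607;  4591^30 ≡ 2349;  4591^45 ≡ 4967;  4591^89 ≡ 1685;  4591^90 ≡ 5220;  4591^178 ≡ 3331;  4591^267 ≡ 5035;  4591^445 ≡ 4562;  4591^534 ≡ 4421;  4591^801 ≡ 5177;  4591^890 ≡ 7277;  4591^1335 ≡ 90;  4591^1602 ≡ 4534;  4591^2670 ≡ 89;  4591^4005 ≡ 8010;  4591^8010 ≡ 1.
Smallest exponent giving 1 is 8010.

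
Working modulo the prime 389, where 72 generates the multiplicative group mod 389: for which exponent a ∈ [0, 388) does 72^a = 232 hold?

114

Baby-step giant-step with m = ceil(sqrt(388)) = 20.
Baby table (72^j mod 389 for j=0..19):
  0:1  1:72  2:127  3:197  4:180  5:123  6:298  7:61
  8:113  9:356  10:347  11:88  12:112  13:284  14:220  15:280
  16:321  17:161  18:311  19:219
Giant step factor: 72^(-20) ≡ 245 (mod 389).
Scan 232·245^i mod 389 for i = 0, 1, …:
  i=0: 232   i=1: 46   i=2: 378   i=3: 28
  i=4: 247   i=5: 220
Match at i=5, j=14: a = 5·20 + 14 = 114.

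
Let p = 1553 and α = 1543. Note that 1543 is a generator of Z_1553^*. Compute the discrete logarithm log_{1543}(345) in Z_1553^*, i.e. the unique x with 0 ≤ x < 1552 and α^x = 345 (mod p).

1014

Baby-step giant-step with m = ceil(sqrt(1552)) = 40.
Baby table (1543^j mod 1553 for j=0..39):
  0:1  1:1543  2:100  3:553  4:682  5:945  6:1421  7:1320
  8:777  9:1548  10:50  11:1053  12:341  13:1249  14:1487  15:660
  16:1165  17:774  18:25  19:1303  20:947  21:1401  22:1520  23:330
  24:1359  25:387  26:789  27:1428  28:1250  29:1477  30:760  31:165
  32:1456  33:970  34:1171  35:714  36:625  37:1515  38:380  39:859
Giant step factor: 1543^(-40) ≡ 32 (mod 1553).
Scan 345·32^i mod 1553 for i = 0, 1, …:
  i=0: 345   i=1: 169   i=2: 749   i=3: 673
  i=4: 1347   i=5: 1173   i=6: 264   i=7: 683
  i=8: 114   i=9: 542     …   i=24: 95
  i=25: 1487
Match at i=25, j=14: x = 25·40 + 14 = 1014.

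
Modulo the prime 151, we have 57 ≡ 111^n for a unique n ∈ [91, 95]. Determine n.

93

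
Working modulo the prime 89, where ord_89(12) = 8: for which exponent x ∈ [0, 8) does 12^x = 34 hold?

Successive powers of 12 modulo 89:
  12^0=1  12^1=12  12^2=55  12^3=37  12^4=88  12^5=77
  12^6=34
So 12^6 ≡ 34 (mod 89), giving x = 6.

6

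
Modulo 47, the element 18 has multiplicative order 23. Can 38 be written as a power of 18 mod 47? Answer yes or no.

no

38 ∈ ⟨18⟩ iff 38^23 ≡ 1 (mod 47), since |⟨18⟩| = 23.
38^23 mod 47 = 46.
Since 46 ≠ 1, 38 does not lie in the subgroup.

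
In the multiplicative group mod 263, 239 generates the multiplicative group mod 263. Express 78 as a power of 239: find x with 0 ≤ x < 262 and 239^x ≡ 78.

186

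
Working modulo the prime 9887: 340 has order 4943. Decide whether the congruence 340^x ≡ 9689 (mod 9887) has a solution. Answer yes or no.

yes

9689 ∈ ⟨340⟩ iff 9689^4943 ≡ 1 (mod 9887), since |⟨340⟩| = 4943.
9689^4943 mod 9887 = 1.
Since 1 = 1, 9689 lies in the subgroup.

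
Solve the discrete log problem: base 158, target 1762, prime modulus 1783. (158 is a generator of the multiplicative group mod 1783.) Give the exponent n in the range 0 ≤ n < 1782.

Baby-step giant-step with m = ceil(sqrt(1782)) = 43.
Baby table (158^j mod 1783 for j=0..42):
  0:1  1:158  2:2  3:316  4:4  5:632  6:8  7:1264
  8:16  9:745  10:32  11:1490  12:64  13:1197  14:128  15:611
  16:256  17:1222  18:512  19:661  20:1024  21:1322  22:265  23:861
  24:530  25:1722  26:1060  27:1661  28:337  29:1539  30:674  31:1295
  32:1348  33:807  34:913  35:1614  36:43  37:1445  38:86  39:1107
  40:172  41:431  42:344
Giant step factor: 158^(-43) ≡ 1239 (mod 1783).
Scan 1762·1239^i mod 1783 for i = 0, 1, …:
  i=0: 1762   i=1: 726   i=2: 882   i=3: 1602
  i=4: 399   i=5: 470   i=6: 1072   i=7: 1656
  i=8: 1334   i=9: 1768     …   i=38: 1394
  i=39: 1222
Match at i=39, j=17: n = 39·43 + 17 = 1694.

1694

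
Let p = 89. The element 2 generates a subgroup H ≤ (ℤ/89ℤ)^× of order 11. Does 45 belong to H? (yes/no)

yes

⟨2⟩ has order 11; its elements mod 89 are {1, 2, 4, 8, 16, 32, 39, 45, 64, 67, 78}.
45 is in this set.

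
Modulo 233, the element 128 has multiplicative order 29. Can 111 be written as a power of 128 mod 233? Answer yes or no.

no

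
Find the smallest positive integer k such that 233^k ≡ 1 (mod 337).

The order of 233 must divide p − 1 = 336 = 2^4 · 3 · 7.
Divisors: 1, 2, 3, 4, 6, 7, 8, 12, 14, 16, 21, 24, 28, 42, 48, 56, 84, 112, 168, 336.
Check each in increasing order: 233^1 ≡ 233;  233^2 ≡ 32;  233^3 ≡ 42;  233^4 ≡ 13;  233^6 ≡ 79;  233^7 ≡ 209;  233^8 ≡ 169;  233^12 ≡ 175;  233^14 ≡ 208;  233^16 ≡ 253;  233^21 ≡ 336;  233^24 ≡ 295;  233^28 ≡ 128;  233^42 ≡ 1.
Smallest exponent giving 1 is 42.

42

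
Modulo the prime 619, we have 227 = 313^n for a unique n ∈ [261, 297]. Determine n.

280

Compute 313^261 mod 619 = 410, then multiply by 313 repeatedly:
  313^261=410  313^262=197  313^263=380  313^264=92  313^265=322
  313^266=508  313^267=540  313^268=33  313^269=425  313^270=559
  313^271=409  313^272=503  313^273=213  313^274=436  313^275=288
  313^276=389  313^277=433  313^278=587  313^279=507  313^280=227
Found 227 at exponent 280.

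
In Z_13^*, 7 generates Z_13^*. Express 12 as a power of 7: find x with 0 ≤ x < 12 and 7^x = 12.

Successive powers of 7 modulo 13:
  7^0=1  7^1=7  7^2=10  7^3=5  7^4=9  7^5=11
  7^6=12
So 7^6 ≡ 12 (mod 13), giving x = 6.

6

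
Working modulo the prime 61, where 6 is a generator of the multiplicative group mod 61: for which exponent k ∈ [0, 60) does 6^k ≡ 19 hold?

38

Baby-step giant-step with m = ceil(sqrt(60)) = 8.
Baby table (6^j mod 61 for j=0..7):
  0:1  1:6  2:36  3:33  4:15  5:29  6:52  7:7
Giant step factor: 6^(-8) ≡ 16 (mod 61).
Scan 19·16^i mod 61 for i = 0, 1, …:
  i=0: 19   i=1: 60   i=2: 45   i=3: 49
  i=4: 52
Match at i=4, j=6: k = 4·8 + 6 = 38.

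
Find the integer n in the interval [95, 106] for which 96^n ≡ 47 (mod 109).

101

Compute 96^95 mod 109 = 59, then multiply by 96 repeatedly:
  96^95=59  96^96=105  96^97=52  96^98=87  96^99=68
  96^100=97  96^101=47
Found 47 at exponent 101.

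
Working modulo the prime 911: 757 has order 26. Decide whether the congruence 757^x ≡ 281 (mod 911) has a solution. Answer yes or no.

no

281 ∈ ⟨757⟩ iff 281^26 ≡ 1 (mod 911), since |⟨757⟩| = 26.
281^26 mod 911 = 462.
Since 462 ≠ 1, 281 does not lie in the subgroup.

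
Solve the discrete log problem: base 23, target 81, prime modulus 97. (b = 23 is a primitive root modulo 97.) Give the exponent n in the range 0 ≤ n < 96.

56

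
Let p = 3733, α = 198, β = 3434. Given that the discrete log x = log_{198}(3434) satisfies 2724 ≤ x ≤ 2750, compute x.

Compute 198^2724 mod 3733 = 2615, then multiply by 198 repeatedly:
  198^2724=2615  198^2725=2616  198^2726=2814  198^2727=955  198^2728=2440
  198^2729=1563  198^2730=3368  198^2731=2390  198^2732=2862  198^2733=2993
  198^2734=2800  198^2735=1916  198^2736=2335  198^2737=3171  198^2738=714
  198^2739=3251  198^2740=1622  198^2741=118  198^2742=966  198^2743=885
  198^2744=3512  198^2745=1038  198^2746=209  198^2747=319  198^2748=3434
Found 3434 at exponent 2748.

2748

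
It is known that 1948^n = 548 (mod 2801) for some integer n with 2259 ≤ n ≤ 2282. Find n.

2276

Compute 1948^2259 mod 2801 = 534, then multiply by 1948 repeatedly:
  1948^2259=534  1948^2260=1061  1948^2261=2491  1948^2262=1136  1948^2263=138
  1948^2264=2729  1948^2265=2595  1948^2266=2056  1948^2267=2459  1948^2268=422
  1948^2269=1363  1948^2270=2577  1948^2271=604  1948^2272=172  1948^2273=1737
  1948^2274=68  1948^2275=817  1948^2276=548
Found 548 at exponent 2276.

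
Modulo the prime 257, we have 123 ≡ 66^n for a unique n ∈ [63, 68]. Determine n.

68

Compute 66^63 mod 257 = 101, then multiply by 66 repeatedly:
  66^63=101  66^64=241  66^65=229  66^66=208  66^67=107
  66^68=123
Found 123 at exponent 68.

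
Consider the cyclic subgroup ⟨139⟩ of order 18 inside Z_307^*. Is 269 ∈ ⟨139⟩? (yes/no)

no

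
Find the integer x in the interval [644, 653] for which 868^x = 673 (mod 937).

Compute 868^644 mod 937 = 616, then multiply by 868 repeatedly:
  868^644=616  868^645=598  868^646=903  868^647=472  868^648=227
  868^649=266  868^650=386  868^651=539  868^652=289  868^653=673
Found 673 at exponent 653.

653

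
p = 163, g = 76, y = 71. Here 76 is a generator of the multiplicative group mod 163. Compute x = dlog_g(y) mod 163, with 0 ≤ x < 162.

2

Baby-step giant-step with m = ceil(sqrt(162)) = 13.
Baby table (76^j mod 163 for j=0..12):
  0:1  1:76  2:71  3:17  4:151  5:66  6:126  7:122
  8:144  9:23  10:118  11:3  12:65
Giant step factor: 76^(-13) ≡ 75 (mod 163).
Scan 71·75^i mod 163 for i = 0, 1, …:
  i=0: 71
Match at i=0, j=2: x = 0·13 + 2 = 2.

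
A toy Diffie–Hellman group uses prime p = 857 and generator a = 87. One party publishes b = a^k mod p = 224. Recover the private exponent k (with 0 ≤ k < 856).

Baby-step giant-step with m = ceil(sqrt(856)) = 30.
Baby table (87^j mod 857 for j=0..29):
  0:1  1:87  2:713  3:327  4:168  5:47  6:661  7:88
  8:800  9:183  10:495  11:215  12:708  13:749  14:31  15:126
  16:678  17:710  18:66  19:600  20:780  21:157  22:804  23:531
  24:776  25:666  26:523  27:80  28:104  29:478
Giant step factor: 87^(-30) ≡ 299 (mod 857).
Scan 224·299^i mod 857 for i = 0, 1, …:
  i=0: 224   i=1: 130   i=2: 305   i=3: 353
  i=4: 136   i=5: 385   i=6: 277   i=7: 551
  i=8: 205   i=9: 448     …   i=27: 78
  i=28: 183
Match at i=28, j=9: k = 28·30 + 9 = 849.

849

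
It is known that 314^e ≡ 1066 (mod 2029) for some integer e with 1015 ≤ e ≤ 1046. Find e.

1023

Compute 314^1015 mod 2029 = 1715, then multiply by 314 repeatedly:
  314^1015=1715  314^1016=825  314^1017=1367  314^1018=1119  314^1019=349
  314^1020=20  314^1021=193  314^1022=1761  314^1023=1066
Found 1066 at exponent 1023.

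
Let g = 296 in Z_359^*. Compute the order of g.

The order of 296 must divide p − 1 = 358 = 2 · 179.
Divisors: 1, 2, 179, 358.
Check each in increasing order: 296^1 ≡ 296;  296^2 ≡ 20;  296^179 ≡ 1.
Smallest exponent giving 1 is 179.

179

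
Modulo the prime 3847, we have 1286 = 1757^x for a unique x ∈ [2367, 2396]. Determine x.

2385

Compute 1757^2367 mod 3847 = 3308, then multiply by 1757 repeatedly:
  1757^2367=3308  1757^2368=3186  1757^2369=417  1757^2370=1739  1757^2371=905
  1757^2372=1274  1757^2373=3311  1757^2374=763  1757^2375=1835  1757^2376=309
  1757^2377=486  1757^2378=3715  1757^2379=2743  1757^2380=3007  1757^2381=1368
  1757^2382=3048  1757^2383=312  1757^2384=1910  1757^2385=1286
Found 1286 at exponent 2385.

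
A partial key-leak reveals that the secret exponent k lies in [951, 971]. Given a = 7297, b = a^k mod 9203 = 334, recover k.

954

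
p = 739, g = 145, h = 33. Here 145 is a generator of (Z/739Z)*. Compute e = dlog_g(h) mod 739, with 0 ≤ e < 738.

599

Baby-step giant-step with m = ceil(sqrt(738)) = 28.
Baby table (145^j mod 739 for j=0..27):
  0:1  1:145  2:333  3:250  4:39  5:482  6:424  7:143
  8:43  9:323  10:278  11:404  12:199  13:34  14:496  15:237
  16:371  17:587  18:130  19:375  20:428  21:723  22:636  23:584
  24:434  25:115  26:417  27:606
Giant step factor: 145^(-28) ≡ 510 (mod 739).
Scan 33·510^i mod 739 for i = 0, 1, …:
  i=0: 33   i=1: 572   i=2: 554   i=3: 242
  i=4: 7   i=5: 614   i=6: 543   i=7: 544
  i=8: 315   i=9: 287     …   i=20: 137
  i=21: 404
Match at i=21, j=11: e = 21·28 + 11 = 599.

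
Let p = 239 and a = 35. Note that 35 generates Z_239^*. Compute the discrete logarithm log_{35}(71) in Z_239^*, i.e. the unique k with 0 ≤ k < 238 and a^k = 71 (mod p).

210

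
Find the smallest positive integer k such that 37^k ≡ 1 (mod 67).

3

The order of 37 must divide p − 1 = 66 = 2 · 3 · 11.
Divisors: 1, 2, 3, 6, 11, 22, 33, 66.
Check each in increasing order: 37^1 ≡ 37;  37^2 ≡ 29;  37^3 ≡ 1.
Smallest exponent giving 1 is 3.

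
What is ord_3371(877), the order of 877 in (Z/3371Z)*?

3370

The order of 877 must divide p − 1 = 3370 = 2 · 5 · 337.
Divisors: 1, 2, 5, 10, 337, 674, 1685, 3370.
Check each in increasing order: 877^1 ≡ 877;  877^2 ≡ 541;  877^5 ≡ 3184;  877^10 ≡ 1259;  877^337 ≡ 1175;  877^674 ≡ 1886;  877^1685 ≡ 3370;  877^3370 ≡ 1.
Smallest exponent giving 1 is 3370.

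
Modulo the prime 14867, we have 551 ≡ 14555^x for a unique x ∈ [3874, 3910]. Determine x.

3878

Compute 14555^3874 mod 14867 = 2821, then multiply by 14555 repeatedly:
  14555^3874=2821  14555^3875=11868  14555^3876=13934  14555^3877=8623  14555^3878=551
Found 551 at exponent 3878.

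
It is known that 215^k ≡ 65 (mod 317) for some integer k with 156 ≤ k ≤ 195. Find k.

Compute 215^156 mod 317 = 89, then multiply by 215 repeatedly:
  215^156=89  215^157=115  215^158=316  215^159=102  215^160=57
  215^161=209  215^162=238  215^163=133  215^164=65
Found 65 at exponent 164.

164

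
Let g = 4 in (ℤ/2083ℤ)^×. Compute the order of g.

1041

The order of 4 must divide p − 1 = 2082 = 2 · 3 · 347.
Divisors: 1, 2, 3, 6, 347, 694, 1041, 2082.
Check each in increasing order: 4^1 ≡ 4;  4^2 ≡ 16;  4^3 ≡ 64;  4^6 ≡ 2013;  4^347 ≡ 449;  4^694 ≡ 1633;  4^1041 ≡ 1.
Smallest exponent giving 1 is 1041.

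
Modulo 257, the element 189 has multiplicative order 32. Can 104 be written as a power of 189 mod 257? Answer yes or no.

104 ∈ ⟨189⟩ iff 104^32 ≡ 1 (mod 257), since |⟨189⟩| = 32.
104^32 mod 257 = 241.
Since 241 ≠ 1, 104 does not lie in the subgroup.

no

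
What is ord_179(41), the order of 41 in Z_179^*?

The order of 41 must divide p − 1 = 178 = 2 · 89.
Divisors: 1, 2, 89, 178.
Check each in increasing order: 41^1 ≡ 41;  41^2 ≡ 70;  41^89 ≡ 178;  41^178 ≡ 1.
Smallest exponent giving 1 is 178.

178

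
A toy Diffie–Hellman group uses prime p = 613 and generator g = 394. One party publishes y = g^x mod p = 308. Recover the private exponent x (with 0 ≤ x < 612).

Baby-step giant-step with m = ceil(sqrt(612)) = 25.
Baby table (394^j mod 613 for j=0..24):
  0:1  1:394  2:147  3:296  4:154  5:602  6:570  7:222
  8:422  9:145  10:121  11:473  12:10  13:262  14:244  15:508
  16:314  17:503  18:183  19:381  20:542  21:224  22:597  23:439
  24:100
Giant step factor: 394^(-25) ≡ 478 (mod 613).
Scan 308·478^i mod 613 for i = 0, 1, …:
  i=0: 308   i=1: 104   i=2: 59   i=3: 4
  i=4: 73   i=5: 566   i=6: 215   i=7: 399
  i=8: 79   i=9: 369     …   i=20: 332
  i=21: 542
Match at i=21, j=20: x = 21·25 + 20 = 545.

545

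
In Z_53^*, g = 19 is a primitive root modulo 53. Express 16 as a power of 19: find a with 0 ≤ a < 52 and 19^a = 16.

Baby-step giant-step with m = ceil(sqrt(52)) = 8.
Baby table (19^j mod 53 for j=0..7):
  0:1  1:19  2:43  3:22  4:47  5:45  6:7  7:27
Giant step factor: 19^(-8) ≡ 28 (mod 53).
Scan 16·28^i mod 53 for i = 0, 1, …:
  i=0: 16   i=1: 24   i=2: 36   i=3: 1
Match at i=3, j=0: a = 3·8 + 0 = 24.

24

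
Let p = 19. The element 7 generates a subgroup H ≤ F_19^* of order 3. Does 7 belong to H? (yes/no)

yes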